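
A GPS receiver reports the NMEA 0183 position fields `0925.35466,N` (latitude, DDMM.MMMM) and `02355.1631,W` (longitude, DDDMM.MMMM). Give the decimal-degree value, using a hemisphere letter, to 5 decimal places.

Latitude: split at 2 digits → 09° and 25.35466′; 9 + 25.35466/60 = 9.422578
λ: degrees = first 3 digits = 23, minutes = 55.1631; 23 + 55.1631/60 = 23.919385

9.42258° N, 23.91939° W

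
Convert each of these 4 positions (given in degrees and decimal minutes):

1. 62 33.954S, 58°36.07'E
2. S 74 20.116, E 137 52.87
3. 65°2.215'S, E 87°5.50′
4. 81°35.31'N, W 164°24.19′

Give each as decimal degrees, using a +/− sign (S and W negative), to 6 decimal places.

1. -62.565900, 58.601167
2. -74.335267, 137.881167
3. -65.036917, 87.091667
4. 81.588500, -164.403167

Point 1:
  φ: 62 + 33.954/60 = 62.5659000
  S → negative
  Longitude: 58 + 36.07/60 = 58.6011667
  E → positive
Point 2:
  φ: 74 + 20.116/60 = 74.3352667
  S → negative
  Lon: 137 + 52.87/60 = 137.8811667
  E → positive
Point 3:
  Lat: 65 + 2.215/60 = 65.0369167
  hemisphere S, so the sign is −
  Longitude: 5.5′ = 0.091667°; total 87.0916667
  E → positive
Point 4:
  Lat: 35.31′ = 0.588500°; total 81.5885000
  N → positive
  Lon: 164 + 24.19/60 = 164.4031667
  W → negative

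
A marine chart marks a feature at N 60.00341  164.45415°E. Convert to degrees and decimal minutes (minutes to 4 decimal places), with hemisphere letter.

Latitude: minutes = (60.003410 − 60) × 60 = 0.204600
λ: minutes = (164.454150 − 164) × 60 = 27.249000

60° 0.2046′ N, 164° 27.2490′ E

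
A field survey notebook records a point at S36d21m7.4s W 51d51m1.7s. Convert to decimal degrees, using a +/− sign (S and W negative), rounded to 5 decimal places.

-36.35206, -51.85047

Latitude: 21′ + 7.4″ = 21.12333′; 36 + 21.12333/60 = 36.352056
S → negative
λ: 51 + 51/60 + 1.7/3600 = 51.850472
W → negative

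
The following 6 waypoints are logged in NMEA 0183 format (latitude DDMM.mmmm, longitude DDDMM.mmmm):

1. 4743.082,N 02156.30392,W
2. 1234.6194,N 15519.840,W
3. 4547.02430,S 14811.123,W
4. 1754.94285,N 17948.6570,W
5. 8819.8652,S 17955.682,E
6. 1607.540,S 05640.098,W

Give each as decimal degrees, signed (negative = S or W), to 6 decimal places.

Point 1:
  φ: split at 2 digits → 47° and 43.082′; 47 + 43.082/60 = 47.7180333
  N → positive
  Longitude: split at 3 digits → 021° and 56.30392′; 21 + 56.30392/60 = 21.9383987
  W → negative
Point 2:
  φ: split at 2 digits → 12° and 34.6194′; 12 + 34.6194/60 = 12.5769900
  N → positive
  λ: split at 3 digits → 155° and 19.84′; 155 + 19.84/60 = 155.3306667
  W ⇒ negate
Point 3:
  Lat: split at 2 digits → 45° and 47.0243′; 45 + 47.0243/60 = 45.7837383
  S ⇒ negate
  Lon: split at 3 digits → 148° and 11.123′; 148 + 11.123/60 = 148.1853833
  W → negative
Point 4:
  Latitude: split at 2 digits → 17° and 54.94285′; 17 + 54.94285/60 = 17.9157142
  N ⇒ keep positive
  Longitude: degrees = first 3 digits = 179, minutes = 48.657; 179 + 48.657/60 = 179.8109500
  W → negative
Point 5:
  Lat: degrees = first 2 digits = 88, minutes = 19.8652; 88 + 19.8652/60 = 88.3310867
  S ⇒ negate
  Longitude: split at 3 digits → 179° and 55.682′; 179 + 55.682/60 = 179.9280333
  E → positive
Point 6:
  Lat: split at 2 digits → 16° and 7.54′; 16 + 7.54/60 = 16.1256667
  hemisphere S, so the sign is −
  λ: split at 3 digits → 056° and 40.098′; 56 + 40.098/60 = 56.6683000
  hemisphere W, so the sign is −

1. 47.718033, -21.938399
2. 12.576990, -155.330667
3. -45.783738, -148.185383
4. 17.915714, -179.810950
5. -88.331087, 179.928033
6. -16.125667, -56.668300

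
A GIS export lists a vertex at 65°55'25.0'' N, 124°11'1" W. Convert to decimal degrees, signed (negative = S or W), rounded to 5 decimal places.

65.92361, -124.18361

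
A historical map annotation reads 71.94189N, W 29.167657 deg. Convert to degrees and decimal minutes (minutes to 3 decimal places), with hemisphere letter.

Lat: 71° + 0.941890 × 60 = 71° 56.51340′
Lon: 29° + 0.167657 × 60 = 29° 10.05942′

71° 56.513′ N, 29° 10.059′ W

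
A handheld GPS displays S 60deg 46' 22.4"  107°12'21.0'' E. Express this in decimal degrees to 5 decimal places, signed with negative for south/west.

φ: 60° + 46/60 + 22.4/3600 = 60 + 0.766667 + 0.006222 = 60.772889
hemisphere S, so the sign is −
Lon: 107 + 12/60 + 21/3600 = 107.205833
E → positive

-60.77289, 107.20583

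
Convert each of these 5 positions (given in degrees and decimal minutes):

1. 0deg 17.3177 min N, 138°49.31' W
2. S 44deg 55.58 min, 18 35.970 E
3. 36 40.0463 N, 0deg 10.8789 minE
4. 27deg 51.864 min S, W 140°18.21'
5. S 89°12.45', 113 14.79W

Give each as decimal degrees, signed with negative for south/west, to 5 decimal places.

Point 1:
  Lat: 0 + 17.3177/60 = 0.288628
  N ⇒ keep positive
  Lon: 49.31′ = 0.821833°; total 138.821833
  hemisphere W, so the sign is −
Point 2:
  Latitude: 44 + 55.58/60 = 44.926333
  hemisphere S, so the sign is −
  Lon: 35.97′ = 0.599500°; total 18.599500
  E ⇒ keep positive
Point 3:
  Lat: 36 + 40.0463/60 = 36.667438
  N ⇒ keep positive
  λ: 10.8789′ = 0.181315°; total 0.181315
  E → positive
Point 4:
  Lat: 51.864′ = 0.864400°; total 27.864400
  hemisphere S, so the sign is −
  λ: 18.21′ = 0.303500°; total 140.303500
  W → negative
Point 5:
  Lat: 12.45′ = 0.207500°; total 89.207500
  S → negative
  Lon: 14.79′ = 0.246500°; total 113.246500
  hemisphere W, so the sign is −

1. 0.28863, -138.82183
2. -44.92633, 18.59950
3. 36.66744, 0.18132
4. -27.86440, -140.30350
5. -89.20750, -113.24650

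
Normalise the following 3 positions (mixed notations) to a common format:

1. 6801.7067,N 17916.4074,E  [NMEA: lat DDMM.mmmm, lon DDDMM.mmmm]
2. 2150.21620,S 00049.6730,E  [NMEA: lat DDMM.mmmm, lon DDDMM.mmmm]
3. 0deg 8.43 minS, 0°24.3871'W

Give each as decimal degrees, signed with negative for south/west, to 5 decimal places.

Point 1:
  Lat: split at 2 digits → 68° and 1.7067′; 68 + 1.7067/60 = 68.028445
  N ⇒ keep positive
  λ: split at 3 digits → 179° and 16.4074′; 179 + 16.4074/60 = 179.273457
  E ⇒ keep positive
Point 2:
  Latitude: split at 2 digits → 21° and 50.2162′; 21 + 50.2162/60 = 21.836937
  hemisphere S, so the sign is −
  Lon: split at 3 digits → 000° and 49.673′; 0 + 49.673/60 = 0.827883
  E → positive
Point 3:
  φ: 0 + 8.43/60 = 0.140500
  hemisphere S, so the sign is −
  Lon: 0 + 24.3871/60 = 0.406452
  W ⇒ negate

1. 68.02845, 179.27346
2. -21.83694, 0.82788
3. -0.14050, -0.40645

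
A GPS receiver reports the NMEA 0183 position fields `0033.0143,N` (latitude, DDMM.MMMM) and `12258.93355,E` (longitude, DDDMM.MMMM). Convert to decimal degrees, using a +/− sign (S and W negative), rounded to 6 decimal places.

0.550238, 122.982226

φ: degrees = first 2 digits = 0, minutes = 33.0143; 0 + 33.0143/60 = 0.5502383
N → positive
Longitude: degrees = first 3 digits = 122, minutes = 58.93355; 122 + 58.93355/60 = 122.9822258
E ⇒ keep positive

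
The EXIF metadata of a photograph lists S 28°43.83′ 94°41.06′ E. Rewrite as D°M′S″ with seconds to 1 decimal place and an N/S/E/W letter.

φ: fractional minutes 0.83000 × 60 = 49.800″
λ: 41.06000′ → 41′ and 0.06000 × 60 = 3.600″

28°43′49.8″ S, 94°41′3.6″ E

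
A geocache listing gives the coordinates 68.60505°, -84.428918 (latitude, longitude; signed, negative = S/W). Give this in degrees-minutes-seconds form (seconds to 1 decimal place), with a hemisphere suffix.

68°36′18.2″ N, 84°25′44.1″ W

Lat: whole degrees 68; 36.30300′ → 36′ and 18.180″
Longitude is negative → W; |value| = 84.428918
λ: 0.428918 × 60 = 25.73508′ → 25′, remainder × 60 = 44.105″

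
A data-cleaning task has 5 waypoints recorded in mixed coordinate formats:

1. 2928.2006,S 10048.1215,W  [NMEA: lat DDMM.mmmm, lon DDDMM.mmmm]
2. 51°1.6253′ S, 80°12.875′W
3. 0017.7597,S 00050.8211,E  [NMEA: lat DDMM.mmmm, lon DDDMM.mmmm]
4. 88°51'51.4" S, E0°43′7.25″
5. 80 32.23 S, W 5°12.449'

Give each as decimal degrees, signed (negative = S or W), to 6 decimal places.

Point 1:
  Latitude: split at 2 digits → 29° and 28.2006′; 29 + 28.2006/60 = 29.4700100
  S ⇒ negate
  Longitude: split at 3 digits → 100° and 48.1215′; 100 + 48.1215/60 = 100.8020250
  W ⇒ negate
Point 2:
  Latitude: 1.6253′ = 0.027088°; total 51.0270883
  S ⇒ negate
  λ: 80 + 12.875/60 = 80.2145833
  W → negative
Point 3:
  Latitude: degrees = first 2 digits = 0, minutes = 17.7597; 0 + 17.7597/60 = 0.2959950
  S → negative
  Lon: split at 3 digits → 000° and 50.8211′; 0 + 50.8211/60 = 0.8470183
  E → positive
Point 4:
  φ: 88 + 51/60 + 51.4/3600 = 88.8642778
  hemisphere S, so the sign is −
  Lon: 0 + 43/60 + 7.25/3600 = 0.7186806
  E ⇒ keep positive
Point 5:
  Lat: 32.23′ = 0.537167°; total 80.5371667
  S ⇒ negate
  Longitude: 5 + 12.449/60 = 5.2074833
  hemisphere W, so the sign is −

1. -29.470010, -100.802025
2. -51.027088, -80.214583
3. -0.295995, 0.847018
4. -88.864278, 0.718681
5. -80.537167, -5.207483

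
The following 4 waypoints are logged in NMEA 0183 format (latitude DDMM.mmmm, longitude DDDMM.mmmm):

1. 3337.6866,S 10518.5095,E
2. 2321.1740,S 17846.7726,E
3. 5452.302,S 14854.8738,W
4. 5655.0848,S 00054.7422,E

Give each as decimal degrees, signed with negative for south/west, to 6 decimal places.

1. -33.628110, 105.308492
2. -23.352900, 178.779543
3. -54.871700, -148.914563
4. -56.918080, 0.912370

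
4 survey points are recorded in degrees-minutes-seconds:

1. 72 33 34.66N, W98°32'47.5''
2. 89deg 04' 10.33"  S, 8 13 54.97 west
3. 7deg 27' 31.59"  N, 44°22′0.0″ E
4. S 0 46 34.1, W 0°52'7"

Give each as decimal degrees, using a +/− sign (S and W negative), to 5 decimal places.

1. 72.55963, -98.54653
2. -89.06954, -8.23194
3. 7.45878, 44.36667
4. -0.77614, -0.86861

Point 1:
  Latitude: 72° + 33/60 + 34.66/3600 = 72 + 0.550000 + 0.009628 = 72.559628
  N → positive
  λ: 98° + 32/60 + 47.5/3600 = 98 + 0.533333 + 0.013194 = 98.546528
  hemisphere W, so the sign is −
Point 2:
  Lat: 89° + 4/60 + 10.33/3600 = 89 + 0.066667 + 0.002869 = 89.069536
  hemisphere S, so the sign is −
  λ: 8° + 13/60 + 54.97/3600 = 8 + 0.216667 + 0.015269 = 8.231936
  hemisphere W, so the sign is −
Point 3:
  φ: 7 + 27/60 + 31.59/3600 = 7.458775
  N → positive
  Longitude: 22′ + 0″ = 22.00000′; 44 + 22.00000/60 = 44.366667
  E ⇒ keep positive
Point 4:
  Lat: 0° + 46/60 + 34.1/3600 = 0 + 0.766667 + 0.009472 = 0.776139
  S → negative
  Longitude: 0 + 52/60 + 7/3600 = 0.868611
  W ⇒ negate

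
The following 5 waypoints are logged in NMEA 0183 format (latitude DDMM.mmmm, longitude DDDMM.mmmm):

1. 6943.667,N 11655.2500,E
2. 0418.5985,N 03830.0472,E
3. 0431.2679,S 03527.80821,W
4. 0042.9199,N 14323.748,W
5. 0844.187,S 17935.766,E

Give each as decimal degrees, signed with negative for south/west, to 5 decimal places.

1. 69.72778, 116.92083
2. 4.30998, 38.50079
3. -4.52113, -35.46347
4. 0.71533, -143.39580
5. -8.73645, 179.59610

Point 1:
  Lat: degrees = first 2 digits = 69, minutes = 43.667; 69 + 43.667/60 = 69.727783
  N → positive
  Longitude: degrees = first 3 digits = 116, minutes = 55.25; 116 + 55.25/60 = 116.920833
  E ⇒ keep positive
Point 2:
  Latitude: degrees = first 2 digits = 4, minutes = 18.5985; 4 + 18.5985/60 = 4.309975
  N ⇒ keep positive
  Longitude: degrees = first 3 digits = 38, minutes = 30.0472; 38 + 30.0472/60 = 38.500787
  E ⇒ keep positive
Point 3:
  Lat: degrees = first 2 digits = 4, minutes = 31.2679; 4 + 31.2679/60 = 4.521132
  S → negative
  λ: degrees = first 3 digits = 35, minutes = 27.80821; 35 + 27.80821/60 = 35.463470
  hemisphere W, so the sign is −
Point 4:
  Lat: split at 2 digits → 00° and 42.9199′; 0 + 42.9199/60 = 0.715332
  N → positive
  Lon: degrees = first 3 digits = 143, minutes = 23.748; 143 + 23.748/60 = 143.395800
  hemisphere W, so the sign is −
Point 5:
  Latitude: split at 2 digits → 08° and 44.187′; 8 + 44.187/60 = 8.736450
  S ⇒ negate
  Lon: degrees = first 3 digits = 179, minutes = 35.766; 179 + 35.766/60 = 179.596100
  E → positive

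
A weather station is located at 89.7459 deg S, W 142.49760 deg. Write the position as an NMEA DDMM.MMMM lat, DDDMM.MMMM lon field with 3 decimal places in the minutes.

Lat: minutes = (89.745900 − 89) × 60 = 44.75400
Lon: minutes = (142.497600 − 142) × 60 = 29.85600

8944.754,S / 14229.856,W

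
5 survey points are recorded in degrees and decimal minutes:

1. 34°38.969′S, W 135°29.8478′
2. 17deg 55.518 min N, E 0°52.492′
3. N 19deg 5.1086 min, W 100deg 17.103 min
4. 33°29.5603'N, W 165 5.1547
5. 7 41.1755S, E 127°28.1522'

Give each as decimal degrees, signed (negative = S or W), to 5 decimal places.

1. -34.64948, -135.49746
2. 17.92530, 0.87487
3. 19.08514, -100.28505
4. 33.49267, -165.08591
5. -7.68626, 127.46920

Point 1:
  φ: 34 + 38.969/60 = 34.649483
  S → negative
  Longitude: 135 + 29.8478/60 = 135.497463
  W ⇒ negate
Point 2:
  Lat: 17 + 55.518/60 = 17.925300
  N ⇒ keep positive
  Lon: 52.492′ = 0.874867°; total 0.874867
  E → positive
Point 3:
  Latitude: 5.1086′ = 0.085143°; total 19.085143
  N → positive
  Lon: 17.103′ = 0.285050°; total 100.285050
  hemisphere W, so the sign is −
Point 4:
  Latitude: 33 + 29.5603/60 = 33.492672
  N → positive
  λ: 5.1547′ = 0.085912°; total 165.085912
  W ⇒ negate
Point 5:
  Latitude: 7 + 41.1755/60 = 7.686258
  S → negative
  λ: 127 + 28.1522/60 = 127.469203
  E ⇒ keep positive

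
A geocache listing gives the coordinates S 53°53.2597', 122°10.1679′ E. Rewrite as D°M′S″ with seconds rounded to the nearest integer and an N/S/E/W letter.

Latitude: 53.25970′ → 53′ and 0.25970 × 60 = 15.58″
λ: 10.16790′ → 10′ and 0.16790 × 60 = 10.07″

53°53′16″ S, 122°10′10″ E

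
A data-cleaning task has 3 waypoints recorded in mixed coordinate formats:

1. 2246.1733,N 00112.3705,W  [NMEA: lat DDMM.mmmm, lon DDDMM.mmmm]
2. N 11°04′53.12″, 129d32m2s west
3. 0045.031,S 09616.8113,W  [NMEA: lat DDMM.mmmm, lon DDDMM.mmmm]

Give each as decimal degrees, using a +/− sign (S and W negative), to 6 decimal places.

1. 22.769555, -1.206175
2. 11.081422, -129.533889
3. -0.750517, -96.280188

Point 1:
  φ: degrees = first 2 digits = 22, minutes = 46.1733; 22 + 46.1733/60 = 22.7695550
  N → positive
  λ: split at 3 digits → 001° and 12.3705′; 1 + 12.3705/60 = 1.2061750
  hemisphere W, so the sign is −
Point 2:
  φ: 11 + 4/60 + 53.12/3600 = 11.0814222
  N ⇒ keep positive
  λ: 129° + 32/60 + 2/3600 = 129 + 0.533333 + 0.000556 = 129.5338889
  W ⇒ negate
Point 3:
  φ: degrees = first 2 digits = 0, minutes = 45.031; 0 + 45.031/60 = 0.7505167
  hemisphere S, so the sign is −
  Longitude: degrees = first 3 digits = 96, minutes = 16.8113; 96 + 16.8113/60 = 96.2801883
  hemisphere W, so the sign is −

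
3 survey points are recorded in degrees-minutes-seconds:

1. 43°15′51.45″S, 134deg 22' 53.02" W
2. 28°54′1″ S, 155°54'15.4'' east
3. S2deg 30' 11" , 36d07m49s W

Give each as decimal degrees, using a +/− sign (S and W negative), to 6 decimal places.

Point 1:
  Lat: 43 + 15/60 + 51.45/3600 = 43.2642917
  hemisphere S, so the sign is −
  Lon: 134 + 22/60 + 53.02/3600 = 134.3813944
  W → negative
Point 2:
  Latitude: 28 + 54/60 + 1/3600 = 28.9002778
  S ⇒ negate
  Longitude: 54′ + 15.4″ = 54.25667′; 155 + 54.25667/60 = 155.9042778
  E → positive
Point 3:
  Latitude: 30′ + 11″ = 30.18333′; 2 + 30.18333/60 = 2.5030556
  S → negative
  λ: 7′ + 49″ = 7.81667′; 36 + 7.81667/60 = 36.1302778
  hemisphere W, so the sign is −

1. -43.264292, -134.381394
2. -28.900278, 155.904278
3. -2.503056, -36.130278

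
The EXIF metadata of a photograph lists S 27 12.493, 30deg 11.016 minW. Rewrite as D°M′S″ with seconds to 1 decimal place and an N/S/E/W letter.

27°12′29.6″ S, 30°11′1.0″ W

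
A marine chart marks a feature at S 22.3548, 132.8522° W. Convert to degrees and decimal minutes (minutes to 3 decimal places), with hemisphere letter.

22° 21.288′ S, 132° 51.132′ W

Lat: 22° + 0.354800 × 60 = 22° 21.28800′
λ: minutes = (132.852200 − 132) × 60 = 51.13200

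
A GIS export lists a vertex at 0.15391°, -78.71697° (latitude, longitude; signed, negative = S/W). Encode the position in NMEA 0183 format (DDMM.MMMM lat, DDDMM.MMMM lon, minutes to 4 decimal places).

0009.2346,N / 07843.0182,W

Latitude: minutes = (0.153910 − 0) × 60 = 9.234600
Longitude is negative → W; |value| = 78.716970
Lon: minutes = (78.716970 − 78) × 60 = 43.018200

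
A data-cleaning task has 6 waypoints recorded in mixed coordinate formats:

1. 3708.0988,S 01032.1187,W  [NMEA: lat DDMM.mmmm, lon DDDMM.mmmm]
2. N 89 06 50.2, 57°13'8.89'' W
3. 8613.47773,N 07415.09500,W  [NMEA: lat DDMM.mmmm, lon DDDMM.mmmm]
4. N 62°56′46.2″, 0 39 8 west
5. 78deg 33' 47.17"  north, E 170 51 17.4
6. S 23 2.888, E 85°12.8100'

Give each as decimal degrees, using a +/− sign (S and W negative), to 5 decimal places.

Point 1:
  Lat: degrees = first 2 digits = 37, minutes = 8.0988; 37 + 8.0988/60 = 37.134980
  S ⇒ negate
  Longitude: split at 3 digits → 010° and 32.1187′; 10 + 32.1187/60 = 10.535312
  W ⇒ negate
Point 2:
  Lat: 89 + 6/60 + 50.2/3600 = 89.113944
  N → positive
  Longitude: 57° + 13/60 + 8.89/3600 = 57 + 0.216667 + 0.002469 = 57.219136
  hemisphere W, so the sign is −
Point 3:
  Lat: split at 2 digits → 86° and 13.47773′; 86 + 13.47773/60 = 86.224629
  N ⇒ keep positive
  Longitude: degrees = first 3 digits = 74, minutes = 15.095; 74 + 15.095/60 = 74.251583
  W ⇒ negate
Point 4:
  φ: 62 + 56/60 + 46.2/3600 = 62.946167
  N → positive
  λ: 0° + 39/60 + 8/3600 = 0 + 0.650000 + 0.002222 = 0.652222
  W ⇒ negate
Point 5:
  φ: 33′ + 47.17″ = 33.78617′; 78 + 33.78617/60 = 78.563103
  N → positive
  Longitude: 51′ + 17.4″ = 51.29000′; 170 + 51.29000/60 = 170.854833
  E → positive
Point 6:
  Latitude: 23 + 2.888/60 = 23.048133
  S ⇒ negate
  Longitude: 85 + 12.81/60 = 85.213500
  E ⇒ keep positive

1. -37.13498, -10.53531
2. 89.11394, -57.21914
3. 86.22463, -74.25158
4. 62.94617, -0.65222
5. 78.56310, 170.85483
6. -23.04813, 85.21350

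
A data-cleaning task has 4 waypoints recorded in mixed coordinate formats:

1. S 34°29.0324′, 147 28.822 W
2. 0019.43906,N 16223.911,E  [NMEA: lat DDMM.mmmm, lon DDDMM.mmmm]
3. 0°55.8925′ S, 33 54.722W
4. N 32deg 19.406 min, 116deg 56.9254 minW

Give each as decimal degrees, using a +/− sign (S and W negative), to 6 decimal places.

1. -34.483873, -147.480367
2. 0.323984, 162.398517
3. -0.931542, -33.912033
4. 32.323433, -116.948757

Point 1:
  φ: 29.0324′ = 0.483873°; total 34.4838733
  hemisphere S, so the sign is −
  Longitude: 28.822′ = 0.480367°; total 147.4803667
  hemisphere W, so the sign is −
Point 2:
  φ: degrees = first 2 digits = 0, minutes = 19.43906; 0 + 19.43906/60 = 0.3239843
  N → positive
  λ: degrees = first 3 digits = 162, minutes = 23.911; 162 + 23.911/60 = 162.3985167
  E ⇒ keep positive
Point 3:
  Latitude: 0 + 55.8925/60 = 0.9315417
  hemisphere S, so the sign is −
  Lon: 33 + 54.722/60 = 33.9120333
  W ⇒ negate
Point 4:
  φ: 32 + 19.406/60 = 32.3234333
  N ⇒ keep positive
  λ: 116 + 56.9254/60 = 116.9487567
  W → negative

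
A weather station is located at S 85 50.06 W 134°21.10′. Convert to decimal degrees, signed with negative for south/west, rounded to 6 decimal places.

φ: 85 + 50.06/60 = 85.8343333
S → negative
Lon: 21.1′ = 0.351667°; total 134.3516667
W ⇒ negate

-85.834333, -134.351667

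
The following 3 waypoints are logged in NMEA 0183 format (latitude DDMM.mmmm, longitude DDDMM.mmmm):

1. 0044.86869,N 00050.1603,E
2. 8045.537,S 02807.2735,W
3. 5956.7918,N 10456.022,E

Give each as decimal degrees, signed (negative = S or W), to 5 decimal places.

Point 1:
  Lat: degrees = first 2 digits = 0, minutes = 44.86869; 0 + 44.86869/60 = 0.747812
  N ⇒ keep positive
  Longitude: split at 3 digits → 000° and 50.1603′; 0 + 50.1603/60 = 0.836005
  E ⇒ keep positive
Point 2:
  φ: degrees = first 2 digits = 80, minutes = 45.537; 80 + 45.537/60 = 80.758950
  hemisphere S, so the sign is −
  Lon: split at 3 digits → 028° and 7.2735′; 28 + 7.2735/60 = 28.121225
  W → negative
Point 3:
  Latitude: degrees = first 2 digits = 59, minutes = 56.7918; 59 + 56.7918/60 = 59.946530
  N ⇒ keep positive
  Longitude: split at 3 digits → 104° and 56.022′; 104 + 56.022/60 = 104.933700
  E ⇒ keep positive

1. 0.74781, 0.83601
2. -80.75895, -28.12123
3. 59.94653, 104.93370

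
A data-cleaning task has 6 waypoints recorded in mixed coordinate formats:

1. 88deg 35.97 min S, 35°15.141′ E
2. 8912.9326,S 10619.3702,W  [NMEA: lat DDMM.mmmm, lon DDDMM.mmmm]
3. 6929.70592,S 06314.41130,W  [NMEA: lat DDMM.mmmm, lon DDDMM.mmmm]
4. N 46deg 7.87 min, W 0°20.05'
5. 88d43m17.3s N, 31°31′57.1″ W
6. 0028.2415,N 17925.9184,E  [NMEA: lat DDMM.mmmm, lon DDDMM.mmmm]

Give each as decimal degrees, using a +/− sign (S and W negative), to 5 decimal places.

1. -88.59950, 35.25235
2. -89.21554, -106.32284
3. -69.49510, -63.24019
4. 46.13117, -0.33417
5. 88.72147, -31.53253
6. 0.47069, 179.43197

Point 1:
  Lat: 35.97′ = 0.599500°; total 88.599500
  hemisphere S, so the sign is −
  λ: 15.141′ = 0.252350°; total 35.252350
  E → positive
Point 2:
  Lat: degrees = first 2 digits = 89, minutes = 12.9326; 89 + 12.9326/60 = 89.215543
  hemisphere S, so the sign is −
  Longitude: split at 3 digits → 106° and 19.3702′; 106 + 19.3702/60 = 106.322837
  hemisphere W, so the sign is −
Point 3:
  Lat: split at 2 digits → 69° and 29.70592′; 69 + 29.70592/60 = 69.495099
  S → negative
  λ: degrees = first 3 digits = 63, minutes = 14.4113; 63 + 14.4113/60 = 63.240188
  hemisphere W, so the sign is −
Point 4:
  Lat: 46 + 7.87/60 = 46.131167
  N ⇒ keep positive
  Longitude: 20.05′ = 0.334167°; total 0.334167
  hemisphere W, so the sign is −
Point 5:
  Lat: 88° + 43/60 + 17.3/3600 = 88 + 0.716667 + 0.004806 = 88.721472
  N ⇒ keep positive
  Lon: 31° + 31/60 + 57.1/3600 = 31 + 0.516667 + 0.015861 = 31.532528
  W → negative
Point 6:
  φ: degrees = first 2 digits = 0, minutes = 28.2415; 0 + 28.2415/60 = 0.470692
  N → positive
  Longitude: degrees = first 3 digits = 179, minutes = 25.9184; 179 + 25.9184/60 = 179.431973
  E ⇒ keep positive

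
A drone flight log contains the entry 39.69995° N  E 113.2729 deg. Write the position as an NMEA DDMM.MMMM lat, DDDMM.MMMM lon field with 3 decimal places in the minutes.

Latitude: minutes = (39.699950 − 39) × 60 = 41.99700
Longitude: minutes = (113.272900 − 113) × 60 = 16.37400

3941.997,N / 11316.374,E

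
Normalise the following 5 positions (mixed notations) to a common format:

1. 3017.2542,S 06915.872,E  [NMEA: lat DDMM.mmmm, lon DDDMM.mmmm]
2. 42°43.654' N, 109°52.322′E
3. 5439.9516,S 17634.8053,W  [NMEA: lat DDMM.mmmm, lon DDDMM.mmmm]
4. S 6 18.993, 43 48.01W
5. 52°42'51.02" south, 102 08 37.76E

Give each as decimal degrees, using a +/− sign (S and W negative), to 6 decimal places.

1. -30.287570, 69.264533
2. 42.727567, 109.872033
3. -54.665860, -176.580088
4. -6.316550, -43.800167
5. -52.714172, 102.143822

Point 1:
  φ: split at 2 digits → 30° and 17.2542′; 30 + 17.2542/60 = 30.2875700
  hemisphere S, so the sign is −
  Longitude: degrees = first 3 digits = 69, minutes = 15.872; 69 + 15.872/60 = 69.2645333
  E ⇒ keep positive
Point 2:
  Latitude: 42 + 43.654/60 = 42.7275667
  N → positive
  λ: 52.322′ = 0.872033°; total 109.8720333
  E ⇒ keep positive
Point 3:
  Latitude: split at 2 digits → 54° and 39.9516′; 54 + 39.9516/60 = 54.6658600
  hemisphere S, so the sign is −
  Longitude: degrees = first 3 digits = 176, minutes = 34.8053; 176 + 34.8053/60 = 176.5800883
  hemisphere W, so the sign is −
Point 4:
  φ: 18.993′ = 0.316550°; total 6.3165500
  S ⇒ negate
  Lon: 48.01′ = 0.800167°; total 43.8001667
  W → negative
Point 5:
  Latitude: 52 + 42/60 + 51.02/3600 = 52.7141722
  hemisphere S, so the sign is −
  Lon: 102° + 8/60 + 37.76/3600 = 102 + 0.133333 + 0.010489 = 102.1438222
  E → positive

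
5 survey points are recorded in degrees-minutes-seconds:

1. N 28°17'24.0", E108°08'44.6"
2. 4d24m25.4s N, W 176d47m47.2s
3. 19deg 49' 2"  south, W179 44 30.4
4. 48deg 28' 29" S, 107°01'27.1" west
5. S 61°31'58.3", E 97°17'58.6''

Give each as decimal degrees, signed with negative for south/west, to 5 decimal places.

1. 28.29000, 108.14572
2. 4.40706, -176.79644
3. -19.81722, -179.74178
4. -48.47472, -107.02419
5. -61.53286, 97.29961

Point 1:
  Lat: 28° + 17/60 + 24/3600 = 28 + 0.283333 + 0.006667 = 28.290000
  N → positive
  Lon: 8′ + 44.6″ = 8.74333′; 108 + 8.74333/60 = 108.145722
  E ⇒ keep positive
Point 2:
  φ: 4° + 24/60 + 25.4/3600 = 4 + 0.400000 + 0.007056 = 4.407056
  N ⇒ keep positive
  Longitude: 176 + 47/60 + 47.2/3600 = 176.796444
  W → negative
Point 3:
  Lat: 19° + 49/60 + 2/3600 = 19 + 0.816667 + 0.000556 = 19.817222
  hemisphere S, so the sign is −
  Lon: 179 + 44/60 + 30.4/3600 = 179.741778
  hemisphere W, so the sign is −
Point 4:
  φ: 48° + 28/60 + 29/3600 = 48 + 0.466667 + 0.008056 = 48.474722
  S → negative
  Longitude: 1′ + 27.1″ = 1.45167′; 107 + 1.45167/60 = 107.024194
  W ⇒ negate
Point 5:
  Latitude: 31′ + 58.3″ = 31.97167′; 61 + 31.97167/60 = 61.532861
  S ⇒ negate
  Lon: 97 + 17/60 + 58.6/3600 = 97.299611
  E → positive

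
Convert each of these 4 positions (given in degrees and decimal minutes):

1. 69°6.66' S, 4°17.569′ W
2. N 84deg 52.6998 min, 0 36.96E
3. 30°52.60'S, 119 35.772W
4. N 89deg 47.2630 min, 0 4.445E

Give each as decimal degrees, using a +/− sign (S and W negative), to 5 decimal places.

Point 1:
  Lat: 69 + 6.66/60 = 69.111000
  S ⇒ negate
  Lon: 4 + 17.569/60 = 4.292817
  hemisphere W, so the sign is −
Point 2:
  Latitude: 84 + 52.6998/60 = 84.878330
  N ⇒ keep positive
  Longitude: 36.96′ = 0.616000°; total 0.616000
  E ⇒ keep positive
Point 3:
  φ: 52.6′ = 0.876667°; total 30.876667
  hemisphere S, so the sign is −
  λ: 35.772′ = 0.596200°; total 119.596200
  hemisphere W, so the sign is −
Point 4:
  Latitude: 89 + 47.263/60 = 89.787717
  N → positive
  Longitude: 0 + 4.445/60 = 0.074083
  E ⇒ keep positive

1. -69.11100, -4.29282
2. 84.87833, 0.61600
3. -30.87667, -119.59620
4. 89.78772, 0.07408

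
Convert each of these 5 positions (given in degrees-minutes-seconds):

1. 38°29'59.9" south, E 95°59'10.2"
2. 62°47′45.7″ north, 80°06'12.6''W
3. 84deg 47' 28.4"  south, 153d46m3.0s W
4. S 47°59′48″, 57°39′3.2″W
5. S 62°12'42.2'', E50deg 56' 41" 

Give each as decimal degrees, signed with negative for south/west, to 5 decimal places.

1. -38.49997, 95.98617
2. 62.79603, -80.10350
3. -84.79122, -153.76750
4. -47.99667, -57.65089
5. -62.21172, 50.94472

Point 1:
  Lat: 38 + 29/60 + 59.9/3600 = 38.499972
  S ⇒ negate
  Longitude: 95 + 59/60 + 10.2/3600 = 95.986167
  E ⇒ keep positive
Point 2:
  Lat: 62° + 47/60 + 45.7/3600 = 62 + 0.783333 + 0.012694 = 62.796028
  N ⇒ keep positive
  Lon: 80° + 6/60 + 12.6/3600 = 80 + 0.100000 + 0.003500 = 80.103500
  W → negative
Point 3:
  Lat: 47′ + 28.4″ = 47.47333′; 84 + 47.47333/60 = 84.791222
  S ⇒ negate
  Longitude: 46′ + 3″ = 46.05000′; 153 + 46.05000/60 = 153.767500
  W → negative
Point 4:
  Latitude: 47° + 59/60 + 48/3600 = 47 + 0.983333 + 0.013333 = 47.996667
  S ⇒ negate
  Lon: 57° + 39/60 + 3.2/3600 = 57 + 0.650000 + 0.000889 = 57.650889
  hemisphere W, so the sign is −
Point 5:
  Latitude: 62° + 12/60 + 42.2/3600 = 62 + 0.200000 + 0.011722 = 62.211722
  S ⇒ negate
  Lon: 50 + 56/60 + 41/3600 = 50.944722
  E ⇒ keep positive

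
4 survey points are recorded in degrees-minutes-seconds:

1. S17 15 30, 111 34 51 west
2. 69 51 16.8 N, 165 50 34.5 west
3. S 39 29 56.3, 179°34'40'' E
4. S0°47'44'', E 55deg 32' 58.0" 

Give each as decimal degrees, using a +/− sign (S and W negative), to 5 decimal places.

Point 1:
  Lat: 17 + 15/60 + 30/3600 = 17.258333
  S → negative
  λ: 111° + 34/60 + 51/3600 = 111 + 0.566667 + 0.014167 = 111.580833
  W ⇒ negate
Point 2:
  φ: 69° + 51/60 + 16.8/3600 = 69 + 0.850000 + 0.004667 = 69.854667
  N ⇒ keep positive
  λ: 165 + 50/60 + 34.5/3600 = 165.842917
  hemisphere W, so the sign is −
Point 3:
  φ: 39 + 29/60 + 56.3/3600 = 39.498972
  S → negative
  Lon: 34′ + 40″ = 34.66667′; 179 + 34.66667/60 = 179.577778
  E ⇒ keep positive
Point 4:
  Lat: 0 + 47/60 + 44/3600 = 0.795556
  hemisphere S, so the sign is −
  λ: 32′ + 58″ = 32.96667′; 55 + 32.96667/60 = 55.549444
  E ⇒ keep positive

1. -17.25833, -111.58083
2. 69.85467, -165.84292
3. -39.49897, 179.57778
4. -0.79556, 55.54944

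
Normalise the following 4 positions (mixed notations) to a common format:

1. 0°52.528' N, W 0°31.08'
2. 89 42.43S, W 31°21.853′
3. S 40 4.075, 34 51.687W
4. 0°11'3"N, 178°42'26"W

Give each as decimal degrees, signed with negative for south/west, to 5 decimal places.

1. 0.87547, -0.51800
2. -89.70717, -31.36422
3. -40.06792, -34.86145
4. 0.18417, -178.70722

Point 1:
  φ: 0 + 52.528/60 = 0.875467
  N → positive
  Longitude: 31.08′ = 0.518000°; total 0.518000
  W → negative
Point 2:
  Latitude: 42.43′ = 0.707167°; total 89.707167
  S → negative
  Longitude: 31 + 21.853/60 = 31.364217
  W → negative
Point 3:
  φ: 40 + 4.075/60 = 40.067917
  S ⇒ negate
  λ: 34 + 51.687/60 = 34.861450
  hemisphere W, so the sign is −
Point 4:
  φ: 11′ + 3″ = 11.05000′; 0 + 11.05000/60 = 0.184167
  N ⇒ keep positive
  λ: 178 + 42/60 + 26/3600 = 178.707222
  W ⇒ negate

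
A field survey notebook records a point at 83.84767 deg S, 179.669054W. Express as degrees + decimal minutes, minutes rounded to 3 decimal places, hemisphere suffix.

φ: minutes = (83.847670 − 83) × 60 = 50.86020
Longitude: minutes = (179.669054 − 179) × 60 = 40.14324

83° 50.860′ S, 179° 40.143′ W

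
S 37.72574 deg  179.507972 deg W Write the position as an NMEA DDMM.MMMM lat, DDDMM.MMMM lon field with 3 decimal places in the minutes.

3743.544,S / 17930.478,W

Lat: 37° + 0.725740 × 60 = 37° 43.54440′
Longitude: 179° + 0.507972 × 60 = 179° 30.47832′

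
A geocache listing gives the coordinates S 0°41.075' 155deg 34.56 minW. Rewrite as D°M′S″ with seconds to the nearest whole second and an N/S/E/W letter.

0°41′5″ S, 155°34′34″ W

Latitude: 41.07500′ → 41′ and 0.07500 × 60 = 4.50″
Lon: fractional minutes 0.56000 × 60 = 33.60″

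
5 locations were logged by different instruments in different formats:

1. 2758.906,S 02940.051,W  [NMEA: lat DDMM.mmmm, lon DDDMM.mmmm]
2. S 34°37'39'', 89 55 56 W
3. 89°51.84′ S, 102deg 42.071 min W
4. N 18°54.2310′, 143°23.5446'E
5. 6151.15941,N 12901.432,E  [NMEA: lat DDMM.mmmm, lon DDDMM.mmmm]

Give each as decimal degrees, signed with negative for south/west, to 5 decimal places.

1. -27.98177, -29.66752
2. -34.62750, -89.93222
3. -89.86400, -102.70118
4. 18.90385, 143.39241
5. 61.85266, 129.02387

Point 1:
  Latitude: degrees = first 2 digits = 27, minutes = 58.906; 27 + 58.906/60 = 27.981767
  S ⇒ negate
  λ: split at 3 digits → 029° and 40.051′; 29 + 40.051/60 = 29.667517
  hemisphere W, so the sign is −
Point 2:
  Latitude: 34 + 37/60 + 39/3600 = 34.627500
  S ⇒ negate
  Lon: 89° + 55/60 + 56/3600 = 89 + 0.916667 + 0.015556 = 89.932222
  W → negative
Point 3:
  Latitude: 89 + 51.84/60 = 89.864000
  S → negative
  λ: 102 + 42.071/60 = 102.701183
  W ⇒ negate
Point 4:
  Lat: 18 + 54.231/60 = 18.903850
  N → positive
  λ: 23.5446′ = 0.392410°; total 143.392410
  E → positive
Point 5:
  φ: degrees = first 2 digits = 61, minutes = 51.15941; 61 + 51.15941/60 = 61.852657
  N → positive
  Longitude: split at 3 digits → 129° and 1.432′; 129 + 1.432/60 = 129.023867
  E ⇒ keep positive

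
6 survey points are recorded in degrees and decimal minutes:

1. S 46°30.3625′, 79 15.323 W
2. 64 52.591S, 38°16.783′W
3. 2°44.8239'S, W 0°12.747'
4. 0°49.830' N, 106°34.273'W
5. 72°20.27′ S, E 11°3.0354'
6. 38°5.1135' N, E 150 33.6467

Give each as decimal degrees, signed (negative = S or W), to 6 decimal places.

Point 1:
  Latitude: 46 + 30.3625/60 = 46.5060417
  hemisphere S, so the sign is −
  λ: 79 + 15.323/60 = 79.2553833
  hemisphere W, so the sign is −
Point 2:
  Latitude: 52.591′ = 0.876517°; total 64.8765167
  S ⇒ negate
  Longitude: 16.783′ = 0.279717°; total 38.2797167
  hemisphere W, so the sign is −
Point 3:
  Latitude: 2 + 44.8239/60 = 2.7470650
  S ⇒ negate
  Lon: 12.747′ = 0.212450°; total 0.2124500
  W ⇒ negate
Point 4:
  Latitude: 49.83′ = 0.830500°; total 0.8305000
  N ⇒ keep positive
  Longitude: 34.273′ = 0.571217°; total 106.5712167
  hemisphere W, so the sign is −
Point 5:
  Lat: 20.27′ = 0.337833°; total 72.3378333
  hemisphere S, so the sign is −
  Lon: 11 + 3.0354/60 = 11.0505900
  E ⇒ keep positive
Point 6:
  Latitude: 38 + 5.1135/60 = 38.0852250
  N ⇒ keep positive
  Longitude: 33.6467′ = 0.560778°; total 150.5607783
  E → positive

1. -46.506042, -79.255383
2. -64.876517, -38.279717
3. -2.747065, -0.212450
4. 0.830500, -106.571217
5. -72.337833, 11.050590
6. 38.085225, 150.560778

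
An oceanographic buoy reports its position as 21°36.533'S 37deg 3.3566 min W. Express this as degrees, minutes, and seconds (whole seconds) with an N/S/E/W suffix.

Lat: 36.53300′ → 36′ and 0.53300 × 60 = 31.98″
λ: fractional minutes 0.35660 × 60 = 21.40″

21°36′32″ S, 37°03′21″ W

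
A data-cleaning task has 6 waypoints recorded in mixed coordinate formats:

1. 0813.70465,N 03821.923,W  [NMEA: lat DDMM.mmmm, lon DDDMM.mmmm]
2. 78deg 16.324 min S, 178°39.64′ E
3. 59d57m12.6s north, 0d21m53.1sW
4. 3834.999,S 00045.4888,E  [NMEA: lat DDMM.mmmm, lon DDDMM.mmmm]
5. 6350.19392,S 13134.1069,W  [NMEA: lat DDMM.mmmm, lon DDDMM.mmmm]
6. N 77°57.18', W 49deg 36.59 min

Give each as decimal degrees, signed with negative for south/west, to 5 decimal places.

Point 1:
  Lat: degrees = first 2 digits = 8, minutes = 13.70465; 8 + 13.70465/60 = 8.228411
  N ⇒ keep positive
  Longitude: degrees = first 3 digits = 38, minutes = 21.923; 38 + 21.923/60 = 38.365383
  W → negative
Point 2:
  Latitude: 78 + 16.324/60 = 78.272067
  hemisphere S, so the sign is −
  λ: 39.64′ = 0.660667°; total 178.660667
  E ⇒ keep positive
Point 3:
  Latitude: 59° + 57/60 + 12.6/3600 = 59 + 0.950000 + 0.003500 = 59.953500
  N → positive
  λ: 0 + 21/60 + 53.1/3600 = 0.364750
  hemisphere W, so the sign is −
Point 4:
  Lat: split at 2 digits → 38° and 34.999′; 38 + 34.999/60 = 38.583317
  hemisphere S, so the sign is −
  Lon: split at 3 digits → 000° and 45.4888′; 0 + 45.4888/60 = 0.758147
  E → positive
Point 5:
  Lat: degrees = first 2 digits = 63, minutes = 50.19392; 63 + 50.19392/60 = 63.836565
  S ⇒ negate
  Longitude: degrees = first 3 digits = 131, minutes = 34.1069; 131 + 34.1069/60 = 131.568448
  W ⇒ negate
Point 6:
  Lat: 77 + 57.18/60 = 77.953000
  N ⇒ keep positive
  λ: 36.59′ = 0.609833°; total 49.609833
  W ⇒ negate

1. 8.22841, -38.36538
2. -78.27207, 178.66067
3. 59.95350, -0.36475
4. -38.58332, 0.75815
5. -63.83657, -131.56845
6. 77.95300, -49.60983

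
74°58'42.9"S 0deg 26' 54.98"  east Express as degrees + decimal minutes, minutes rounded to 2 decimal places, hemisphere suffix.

74° 58.72′ S, 0° 26.92′ E

φ: seconds/60 = 0.71500; minutes = 58 + 0.71500 = 58.7150
Lon: 26 + 54.98/60 = 26.9163′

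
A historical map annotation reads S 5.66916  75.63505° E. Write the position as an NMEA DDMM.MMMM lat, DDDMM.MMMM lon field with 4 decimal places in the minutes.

0540.1496,S / 07538.1030,E

Lat: fractional part 0.669160 → 40.149600 minutes
λ: 75° + 0.635050 × 60 = 75° 38.103000′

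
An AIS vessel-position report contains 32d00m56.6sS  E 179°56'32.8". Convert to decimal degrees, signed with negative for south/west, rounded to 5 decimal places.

-32.01572, 179.94244

Lat: 32° + 0/60 + 56.6/3600 = 32 + 0.000000 + 0.015722 = 32.015722
hemisphere S, so the sign is −
λ: 179 + 56/60 + 32.8/3600 = 179.942444
E ⇒ keep positive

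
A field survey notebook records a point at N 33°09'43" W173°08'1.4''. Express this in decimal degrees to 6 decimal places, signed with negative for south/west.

33.161944, -173.133722

φ: 33 + 9/60 + 43/3600 = 33.1619444
N → positive
Lon: 8′ + 1.4″ = 8.02333′; 173 + 8.02333/60 = 173.1337222
W ⇒ negate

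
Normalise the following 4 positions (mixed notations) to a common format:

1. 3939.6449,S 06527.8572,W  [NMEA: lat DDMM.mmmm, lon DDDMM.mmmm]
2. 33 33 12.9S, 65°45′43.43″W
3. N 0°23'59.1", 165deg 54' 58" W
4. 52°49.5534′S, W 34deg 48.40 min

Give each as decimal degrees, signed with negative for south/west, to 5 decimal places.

1. -39.66075, -65.46429
2. -33.55358, -65.76206
3. 0.39975, -165.91611
4. -52.82589, -34.80667

Point 1:
  φ: split at 2 digits → 39° and 39.6449′; 39 + 39.6449/60 = 39.660748
  hemisphere S, so the sign is −
  Lon: degrees = first 3 digits = 65, minutes = 27.8572; 65 + 27.8572/60 = 65.464287
  W → negative
Point 2:
  φ: 33′ + 12.9″ = 33.21500′; 33 + 33.21500/60 = 33.553583
  S → negative
  λ: 65° + 45/60 + 43.43/3600 = 65 + 0.750000 + 0.012064 = 65.762064
  W ⇒ negate
Point 3:
  Latitude: 23′ + 59.1″ = 23.98500′; 0 + 23.98500/60 = 0.399750
  N ⇒ keep positive
  Lon: 54′ + 58″ = 54.96667′; 165 + 54.96667/60 = 165.916111
  W ⇒ negate
Point 4:
  Lat: 49.5534′ = 0.825890°; total 52.825890
  S → negative
  Longitude: 34 + 48.4/60 = 34.806667
  hemisphere W, so the sign is −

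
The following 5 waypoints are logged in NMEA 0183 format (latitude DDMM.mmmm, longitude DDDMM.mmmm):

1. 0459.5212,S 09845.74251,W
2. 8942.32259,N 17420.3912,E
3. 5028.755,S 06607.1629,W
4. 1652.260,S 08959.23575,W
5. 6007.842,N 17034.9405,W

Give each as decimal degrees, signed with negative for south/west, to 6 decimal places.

Point 1:
  φ: degrees = first 2 digits = 4, minutes = 59.5212; 4 + 59.5212/60 = 4.9920200
  S → negative
  Longitude: degrees = first 3 digits = 98, minutes = 45.74251; 98 + 45.74251/60 = 98.7623752
  W → negative
Point 2:
  Lat: degrees = first 2 digits = 89, minutes = 42.32259; 89 + 42.32259/60 = 89.7053765
  N ⇒ keep positive
  Longitude: split at 3 digits → 174° and 20.3912′; 174 + 20.3912/60 = 174.3398533
  E → positive
Point 3:
  Lat: split at 2 digits → 50° and 28.755′; 50 + 28.755/60 = 50.4792500
  S ⇒ negate
  Lon: split at 3 digits → 066° and 7.1629′; 66 + 7.1629/60 = 66.1193817
  W ⇒ negate
Point 4:
  φ: degrees = first 2 digits = 16, minutes = 52.26; 16 + 52.26/60 = 16.8710000
  hemisphere S, so the sign is −
  Longitude: split at 3 digits → 089° and 59.23575′; 89 + 59.23575/60 = 89.9872625
  W → negative
Point 5:
  Latitude: split at 2 digits → 60° and 7.842′; 60 + 7.842/60 = 60.1307000
  N ⇒ keep positive
  Longitude: split at 3 digits → 170° and 34.9405′; 170 + 34.9405/60 = 170.5823417
  W → negative

1. -4.992020, -98.762375
2. 89.705377, 174.339853
3. -50.479250, -66.119382
4. -16.871000, -89.987263
5. 60.130700, -170.582342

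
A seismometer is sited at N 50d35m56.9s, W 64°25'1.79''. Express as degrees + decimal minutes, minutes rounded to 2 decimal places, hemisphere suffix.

Latitude: 35 + 56.9/60 = 35.9483′
λ: seconds/60 = 0.02983; minutes = 25 + 0.02983 = 25.0298

50° 35.95′ N, 64° 25.03′ W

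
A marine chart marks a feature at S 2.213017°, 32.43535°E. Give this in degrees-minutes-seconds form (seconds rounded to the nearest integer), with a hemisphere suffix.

2°12′47″ S, 32°26′7″ E

Lat: 0.213017 × 60 = 12.78102′ → 12′, remainder × 60 = 46.86″
Lon: 0.435350 × 60 = 26.12100′ → 26′, remainder × 60 = 7.26″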